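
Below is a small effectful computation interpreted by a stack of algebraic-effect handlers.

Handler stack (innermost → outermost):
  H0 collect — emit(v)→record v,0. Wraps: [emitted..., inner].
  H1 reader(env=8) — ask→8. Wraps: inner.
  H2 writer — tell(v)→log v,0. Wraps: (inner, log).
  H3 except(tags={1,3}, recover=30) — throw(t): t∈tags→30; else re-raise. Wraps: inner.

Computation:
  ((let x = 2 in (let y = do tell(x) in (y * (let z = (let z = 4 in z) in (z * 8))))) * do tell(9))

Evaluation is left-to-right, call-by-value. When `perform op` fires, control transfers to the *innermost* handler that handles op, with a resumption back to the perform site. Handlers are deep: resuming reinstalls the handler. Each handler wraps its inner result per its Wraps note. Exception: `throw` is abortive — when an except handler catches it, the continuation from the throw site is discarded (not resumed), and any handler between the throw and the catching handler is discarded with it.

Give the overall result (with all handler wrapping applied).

Evaluation trace:
tell(2) @ H2 ⇒ log+=2
tell(9) @ H2 ⇒ log+=9
H0 returns [0]
H1 returns [0]
H2 returns ([0], (2, 9))
H3 returns ([0], (2, 9))
= ([0], (2, 9))

Answer: ([0], (2, 9))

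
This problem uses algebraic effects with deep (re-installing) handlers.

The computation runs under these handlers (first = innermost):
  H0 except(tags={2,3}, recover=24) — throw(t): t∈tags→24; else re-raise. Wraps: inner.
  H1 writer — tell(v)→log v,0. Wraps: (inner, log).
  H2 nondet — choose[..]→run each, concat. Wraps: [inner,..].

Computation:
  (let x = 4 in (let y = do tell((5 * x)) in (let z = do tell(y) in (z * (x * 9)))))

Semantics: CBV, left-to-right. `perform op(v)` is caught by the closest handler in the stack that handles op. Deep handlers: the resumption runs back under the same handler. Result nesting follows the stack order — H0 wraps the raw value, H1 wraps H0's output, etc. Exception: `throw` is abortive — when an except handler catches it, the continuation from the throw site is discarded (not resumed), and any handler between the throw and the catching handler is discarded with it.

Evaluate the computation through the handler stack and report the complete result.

Answer: [(0, (20, 0))]

Working:
tell(20) @ H1 ⇒ log+=20
tell(0) @ H1 ⇒ log+=0
H0 returns 0
H1 returns (0, (20, 0))
H2 returns [(0, (20, 0))]
= [(0, (20, 0))]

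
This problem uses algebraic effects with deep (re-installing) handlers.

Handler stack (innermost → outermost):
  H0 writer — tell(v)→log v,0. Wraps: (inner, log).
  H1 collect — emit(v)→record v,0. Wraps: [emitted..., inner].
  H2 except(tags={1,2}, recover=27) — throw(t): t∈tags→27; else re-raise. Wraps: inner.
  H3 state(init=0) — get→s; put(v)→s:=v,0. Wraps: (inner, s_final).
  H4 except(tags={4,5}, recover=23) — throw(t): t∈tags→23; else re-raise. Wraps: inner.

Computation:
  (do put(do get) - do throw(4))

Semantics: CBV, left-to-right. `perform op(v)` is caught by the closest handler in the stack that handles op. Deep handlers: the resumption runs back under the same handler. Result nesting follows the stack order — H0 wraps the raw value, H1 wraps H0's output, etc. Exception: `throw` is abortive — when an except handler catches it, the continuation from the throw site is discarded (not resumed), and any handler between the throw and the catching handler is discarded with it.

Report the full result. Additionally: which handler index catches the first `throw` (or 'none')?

Answer: 23 ; first throw caught by: H4

Working:
get @ H3 ⇒ 0
put(0) @ H3 ⇒ s:=0
throw(4) @ H2 re-raised
throw(4) @ H4 caught ⇒ 23
= 23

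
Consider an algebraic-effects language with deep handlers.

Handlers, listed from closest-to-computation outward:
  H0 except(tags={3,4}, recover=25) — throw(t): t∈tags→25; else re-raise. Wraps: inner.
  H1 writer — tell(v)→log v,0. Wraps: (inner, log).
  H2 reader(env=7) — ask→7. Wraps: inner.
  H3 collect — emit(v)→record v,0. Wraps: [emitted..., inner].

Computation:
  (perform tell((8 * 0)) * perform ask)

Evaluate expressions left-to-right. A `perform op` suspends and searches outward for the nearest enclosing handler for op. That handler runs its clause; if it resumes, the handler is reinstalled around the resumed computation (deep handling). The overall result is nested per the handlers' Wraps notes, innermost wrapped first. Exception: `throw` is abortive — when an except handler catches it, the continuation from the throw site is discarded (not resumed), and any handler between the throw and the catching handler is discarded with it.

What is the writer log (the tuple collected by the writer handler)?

Answer: (0)

Evaluation trace:
tell(0) @ H1 ⇒ log+=0
ask @ H2 ⇒ 7
H0 returns 0
H1 returns (0, (0))
H2 returns (0, (0))
H3 returns [(0, (0))]
= [(0, (0))]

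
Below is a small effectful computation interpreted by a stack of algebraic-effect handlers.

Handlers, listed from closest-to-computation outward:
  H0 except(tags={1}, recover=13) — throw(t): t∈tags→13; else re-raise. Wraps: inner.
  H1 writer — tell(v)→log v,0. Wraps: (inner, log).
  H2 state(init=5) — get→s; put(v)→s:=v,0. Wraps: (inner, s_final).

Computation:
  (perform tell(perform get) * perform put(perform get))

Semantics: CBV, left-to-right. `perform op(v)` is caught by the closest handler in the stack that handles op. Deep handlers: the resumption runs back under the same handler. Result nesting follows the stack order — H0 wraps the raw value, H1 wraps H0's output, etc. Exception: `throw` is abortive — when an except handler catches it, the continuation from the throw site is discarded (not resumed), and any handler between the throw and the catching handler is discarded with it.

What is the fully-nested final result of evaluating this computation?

Answer: ((0, (5)), 5)

Step-by-step:
get @ H2 ⇒ 5
tell(5) @ H1 ⇒ log+=5
get @ H2 ⇒ 5
put(5) @ H2 ⇒ s:=5
H0 returns 0
H1 returns (0, (5))
H2 returns ((0, (5)), 5)
= ((0, (5)), 5)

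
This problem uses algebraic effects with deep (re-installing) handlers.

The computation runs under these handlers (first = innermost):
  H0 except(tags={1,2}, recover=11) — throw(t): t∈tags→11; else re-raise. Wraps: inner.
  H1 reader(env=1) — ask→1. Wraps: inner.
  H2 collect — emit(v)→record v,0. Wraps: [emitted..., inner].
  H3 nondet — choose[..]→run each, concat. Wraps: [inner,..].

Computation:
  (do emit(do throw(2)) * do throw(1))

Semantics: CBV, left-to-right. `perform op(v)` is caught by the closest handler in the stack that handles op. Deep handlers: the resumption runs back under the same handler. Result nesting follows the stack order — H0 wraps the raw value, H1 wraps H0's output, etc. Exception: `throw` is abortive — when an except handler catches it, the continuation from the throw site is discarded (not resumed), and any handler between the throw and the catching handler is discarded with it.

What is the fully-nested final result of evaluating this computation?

Evaluation trace:
throw(2) @ H0 caught ⇒ 11
H1 returns 11
H2 returns [11]
H3 returns [[11]]
= [[11]]

Answer: [[11]]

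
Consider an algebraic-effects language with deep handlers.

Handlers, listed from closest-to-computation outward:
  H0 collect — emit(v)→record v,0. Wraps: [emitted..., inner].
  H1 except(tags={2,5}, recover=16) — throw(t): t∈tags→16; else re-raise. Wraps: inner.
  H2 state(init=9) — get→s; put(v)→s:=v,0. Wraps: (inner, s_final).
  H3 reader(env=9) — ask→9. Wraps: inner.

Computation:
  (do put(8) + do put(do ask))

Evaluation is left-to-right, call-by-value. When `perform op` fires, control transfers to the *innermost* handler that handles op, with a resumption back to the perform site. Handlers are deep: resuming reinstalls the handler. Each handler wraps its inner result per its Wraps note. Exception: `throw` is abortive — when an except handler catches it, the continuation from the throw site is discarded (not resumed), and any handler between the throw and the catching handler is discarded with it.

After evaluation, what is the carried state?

Step-by-step:
put(8) @ H2 ⇒ s:=8
ask @ H3 ⇒ 9
put(9) @ H2 ⇒ s:=9
H0 returns [0]
H1 returns [0]
H2 returns ([0], 9)
H3 returns ([0], 9)
= ([0], 9)

Answer: 9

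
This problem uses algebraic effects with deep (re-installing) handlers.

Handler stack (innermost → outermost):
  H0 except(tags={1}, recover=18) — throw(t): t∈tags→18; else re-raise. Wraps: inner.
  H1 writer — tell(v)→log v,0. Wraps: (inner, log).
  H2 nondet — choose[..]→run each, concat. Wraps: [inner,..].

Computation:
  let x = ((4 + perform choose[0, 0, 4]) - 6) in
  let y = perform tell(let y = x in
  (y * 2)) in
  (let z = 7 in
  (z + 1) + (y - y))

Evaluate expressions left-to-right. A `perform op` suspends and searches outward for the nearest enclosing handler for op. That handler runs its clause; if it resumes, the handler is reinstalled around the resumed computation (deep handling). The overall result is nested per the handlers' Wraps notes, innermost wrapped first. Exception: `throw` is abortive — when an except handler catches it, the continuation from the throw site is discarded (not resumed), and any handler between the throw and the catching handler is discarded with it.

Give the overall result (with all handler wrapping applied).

Step-by-step:
choose[0, 0, 4] @ H2
  branch[0] choose=0:
    tell(-4) @ H1 ⇒ log+=-4
    H0 returns 8
    H1 returns (8, (-4))
    H2 returns [(8, (-4))]
  branch[1] choose=0:
    tell(-4) @ H1 ⇒ log+=-4
    H0 returns 8
    H1 returns (8, (-4))
    H2 returns [(8, (-4))]
  branch[2] choose=4:
    tell(4) @ H1 ⇒ log+=4
    H0 returns 8
    H1 returns (8, (4))
    H2 returns [(8, (4))]
= [(8, (-4)), (8, (-4)), (8, (4))]

Answer: [(8, (-4)), (8, (-4)), (8, (4))]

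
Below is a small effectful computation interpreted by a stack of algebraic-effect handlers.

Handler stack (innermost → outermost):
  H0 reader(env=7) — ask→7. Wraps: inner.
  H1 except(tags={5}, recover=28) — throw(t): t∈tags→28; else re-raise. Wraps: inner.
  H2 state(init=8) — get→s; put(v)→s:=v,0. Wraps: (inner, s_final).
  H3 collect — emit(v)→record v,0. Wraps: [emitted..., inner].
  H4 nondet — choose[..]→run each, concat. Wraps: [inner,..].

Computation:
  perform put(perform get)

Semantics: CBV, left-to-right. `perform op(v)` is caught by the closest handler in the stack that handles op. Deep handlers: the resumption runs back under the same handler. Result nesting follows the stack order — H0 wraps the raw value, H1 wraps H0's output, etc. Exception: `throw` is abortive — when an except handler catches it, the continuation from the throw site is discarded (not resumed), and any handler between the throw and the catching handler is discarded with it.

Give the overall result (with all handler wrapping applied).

Answer: [[(0, 8)]]

Working:
get @ H2 ⇒ 8
put(8) @ H2 ⇒ s:=8
H0 returns 0
H1 returns 0
H2 returns (0, 8)
H3 returns [(0, 8)]
H4 returns [[(0, 8)]]
= [[(0, 8)]]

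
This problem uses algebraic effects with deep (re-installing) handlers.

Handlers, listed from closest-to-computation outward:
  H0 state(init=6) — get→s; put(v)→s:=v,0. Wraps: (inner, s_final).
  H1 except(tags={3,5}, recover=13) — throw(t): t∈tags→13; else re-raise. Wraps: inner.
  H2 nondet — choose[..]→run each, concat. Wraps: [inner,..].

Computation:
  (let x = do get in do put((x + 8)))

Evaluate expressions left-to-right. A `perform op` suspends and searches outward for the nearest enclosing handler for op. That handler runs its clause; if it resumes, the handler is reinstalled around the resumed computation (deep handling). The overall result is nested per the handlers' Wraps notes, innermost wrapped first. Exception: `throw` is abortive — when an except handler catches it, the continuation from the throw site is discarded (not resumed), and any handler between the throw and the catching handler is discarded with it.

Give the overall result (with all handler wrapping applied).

Step-by-step:
get @ H0 ⇒ 6
put(14) @ H0 ⇒ s:=14
H0 returns (0, 14)
H1 returns (0, 14)
H2 returns [(0, 14)]
= [(0, 14)]

Answer: [(0, 14)]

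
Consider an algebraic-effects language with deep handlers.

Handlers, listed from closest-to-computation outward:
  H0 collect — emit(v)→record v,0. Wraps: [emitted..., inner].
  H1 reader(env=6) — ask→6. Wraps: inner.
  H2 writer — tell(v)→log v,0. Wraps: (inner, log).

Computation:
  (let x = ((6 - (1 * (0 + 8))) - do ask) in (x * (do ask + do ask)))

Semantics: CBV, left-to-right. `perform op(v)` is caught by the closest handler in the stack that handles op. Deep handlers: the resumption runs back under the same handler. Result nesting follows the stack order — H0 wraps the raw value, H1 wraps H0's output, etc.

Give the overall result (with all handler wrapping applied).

Step-by-step:
ask @ H1 ⇒ 6
ask @ H1 ⇒ 6
ask @ H1 ⇒ 6
H0 returns [-96]
H1 returns [-96]
H2 returns ([-96], ())
= ([-96], ())

Answer: ([-96], ())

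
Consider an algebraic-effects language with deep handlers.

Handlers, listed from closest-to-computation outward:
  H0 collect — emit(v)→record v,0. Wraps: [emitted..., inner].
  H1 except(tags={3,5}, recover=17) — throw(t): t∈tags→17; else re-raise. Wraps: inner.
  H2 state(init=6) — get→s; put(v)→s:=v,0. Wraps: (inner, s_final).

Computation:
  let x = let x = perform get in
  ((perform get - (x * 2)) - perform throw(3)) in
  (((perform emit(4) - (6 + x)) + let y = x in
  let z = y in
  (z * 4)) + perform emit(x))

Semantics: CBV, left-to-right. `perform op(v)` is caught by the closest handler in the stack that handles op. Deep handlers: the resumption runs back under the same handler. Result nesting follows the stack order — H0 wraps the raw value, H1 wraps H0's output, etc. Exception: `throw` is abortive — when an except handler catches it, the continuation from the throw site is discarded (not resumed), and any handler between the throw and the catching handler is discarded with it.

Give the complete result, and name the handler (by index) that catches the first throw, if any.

Working:
get @ H2 ⇒ 6
get @ H2 ⇒ 6
throw(3) @ H1 caught ⇒ 17
H2 returns (17, 6)
= (17, 6)

Answer: (17, 6) ; first throw caught by: H1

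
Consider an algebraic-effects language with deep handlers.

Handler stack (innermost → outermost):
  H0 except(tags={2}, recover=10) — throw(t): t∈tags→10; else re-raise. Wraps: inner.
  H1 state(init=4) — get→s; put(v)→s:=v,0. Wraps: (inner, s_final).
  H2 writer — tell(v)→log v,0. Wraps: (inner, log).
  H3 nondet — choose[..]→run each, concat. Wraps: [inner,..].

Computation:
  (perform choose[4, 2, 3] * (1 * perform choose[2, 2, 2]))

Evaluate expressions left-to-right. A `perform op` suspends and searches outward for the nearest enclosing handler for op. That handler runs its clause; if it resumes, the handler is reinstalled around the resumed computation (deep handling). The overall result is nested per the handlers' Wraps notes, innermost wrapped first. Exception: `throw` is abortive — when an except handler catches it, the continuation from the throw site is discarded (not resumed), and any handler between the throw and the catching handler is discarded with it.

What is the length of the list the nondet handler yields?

Evaluation trace:
choose[4, 2, 3] @ H3
  branch[0] choose=4:
    choose[2, 2, 2] @ H3
      branch[0] choose=2:
        H0 returns 8
        H1 returns (8, 4)
        H2 returns ((8, 4), ())
        H3 returns [((8, 4), ())]
      branch[1] choose=2:
        H0 returns 8
        H1 returns (8, 4)
        H2 returns ((8, 4), ())
        H3 returns [((8, 4), ())]
      branch[2] choose=2:
        H0 returns 8
        H1 returns (8, 4)
        H2 returns ((8, 4), ())
        H3 returns [((8, 4), ())]
  branch[1] choose=2:
    choose[2, 2, 2] @ H3
      branch[0] choose=2:
        H0 returns 4
        H1 returns (4, 4)
        H2 returns ((4, 4), ())
        H3 returns [((4, 4), ())]
      branch[1] choose=2:
        H0 returns 4
        H1 returns (4, 4)
        H2 returns ((4, 4), ())
        H3 returns [((4, 4), ())]
      branch[2] choose=2:
        H0 returns 4
        H1 returns (4, 4)
        H2 returns ((4, 4), ())
        H3 returns [((4, 4), ())]
  branch[2] choose=3:
    choose[2, 2, 2] @ H3
      branch[0] choose=2:
        H0 returns 6
        H1 returns (6, 4)
        H2 returns ((6, 4), ())
        H3 returns [((6, 4), ())]
      branch[1] choose=2:
        H0 returns 6
        H1 returns (6, 4)
        H2 returns ((6, 4), ())
        H3 returns [((6, 4), ())]
      branch[2] choose=2:
        H0 returns 6
        H1 returns (6, 4)
        H2 returns ((6, 4), ())
        H3 returns [((6, 4), ())]
= [((8, 4), ()), ((8, 4), ()), ((8, 4), ()), ((4, 4), ()), ((4, 4), ()), ((4, 4), ()), ((6, 4), ()), ((6, 4), ()), ((6, 4), ())]

Answer: 9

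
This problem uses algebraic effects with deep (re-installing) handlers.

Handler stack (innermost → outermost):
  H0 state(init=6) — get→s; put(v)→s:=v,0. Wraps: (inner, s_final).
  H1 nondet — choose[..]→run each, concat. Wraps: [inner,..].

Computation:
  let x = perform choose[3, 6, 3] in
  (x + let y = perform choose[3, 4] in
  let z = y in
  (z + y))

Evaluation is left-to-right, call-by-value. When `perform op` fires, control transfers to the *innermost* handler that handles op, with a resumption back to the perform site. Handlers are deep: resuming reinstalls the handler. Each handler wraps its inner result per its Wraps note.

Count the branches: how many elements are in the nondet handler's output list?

Answer: 6

Step-by-step:
choose[3, 6, 3] @ H1
  branch[0] choose=3:
    choose[3, 4] @ H1
      branch[0] choose=3:
        H0 returns (9, 6)
        H1 returns [(9, 6)]
      branch[1] choose=4:
        H0 returns (11, 6)
        H1 returns [(11, 6)]
  branch[1] choose=6:
    choose[3, 4] @ H1
      branch[0] choose=3:
        H0 returns (12, 6)
        H1 returns [(12, 6)]
      branch[1] choose=4:
        H0 returns (14, 6)
        H1 returns [(14, 6)]
  branch[2] choose=3:
    choose[3, 4] @ H1
      branch[0] choose=3:
        H0 returns (9, 6)
        H1 returns [(9, 6)]
      branch[1] choose=4:
        H0 returns (11, 6)
        H1 returns [(11, 6)]
= [(9, 6), (11, 6), (12, 6), (14, 6), (9, 6), (11, 6)]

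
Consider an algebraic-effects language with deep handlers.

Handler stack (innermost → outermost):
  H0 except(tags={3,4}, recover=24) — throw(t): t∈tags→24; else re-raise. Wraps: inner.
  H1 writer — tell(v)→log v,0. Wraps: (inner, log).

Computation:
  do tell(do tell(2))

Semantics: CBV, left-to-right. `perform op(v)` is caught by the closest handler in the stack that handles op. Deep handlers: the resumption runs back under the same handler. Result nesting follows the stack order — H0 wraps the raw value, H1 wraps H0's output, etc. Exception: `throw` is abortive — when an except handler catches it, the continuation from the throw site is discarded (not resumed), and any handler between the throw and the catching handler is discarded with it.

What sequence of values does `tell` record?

Answer: (2, 0)

Evaluation trace:
tell(2) @ H1 ⇒ log+=2
tell(0) @ H1 ⇒ log+=0
H0 returns 0
H1 returns (0, (2, 0))
= (0, (2, 0))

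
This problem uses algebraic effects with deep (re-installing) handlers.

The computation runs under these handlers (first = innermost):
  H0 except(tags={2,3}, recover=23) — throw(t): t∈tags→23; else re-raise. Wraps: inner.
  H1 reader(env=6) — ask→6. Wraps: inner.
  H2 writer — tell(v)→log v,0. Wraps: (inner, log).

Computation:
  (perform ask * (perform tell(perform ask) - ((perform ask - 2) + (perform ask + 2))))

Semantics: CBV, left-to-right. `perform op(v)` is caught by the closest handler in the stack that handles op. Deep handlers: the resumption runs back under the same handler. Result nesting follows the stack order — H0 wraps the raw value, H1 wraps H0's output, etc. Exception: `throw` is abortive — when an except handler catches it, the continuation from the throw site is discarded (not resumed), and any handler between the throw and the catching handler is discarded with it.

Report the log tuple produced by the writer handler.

Answer: (6)

Working:
ask @ H1 ⇒ 6
ask @ H1 ⇒ 6
tell(6) @ H2 ⇒ log+=6
ask @ H1 ⇒ 6
ask @ H1 ⇒ 6
H0 returns -72
H1 returns -72
H2 returns (-72, (6))
= (-72, (6))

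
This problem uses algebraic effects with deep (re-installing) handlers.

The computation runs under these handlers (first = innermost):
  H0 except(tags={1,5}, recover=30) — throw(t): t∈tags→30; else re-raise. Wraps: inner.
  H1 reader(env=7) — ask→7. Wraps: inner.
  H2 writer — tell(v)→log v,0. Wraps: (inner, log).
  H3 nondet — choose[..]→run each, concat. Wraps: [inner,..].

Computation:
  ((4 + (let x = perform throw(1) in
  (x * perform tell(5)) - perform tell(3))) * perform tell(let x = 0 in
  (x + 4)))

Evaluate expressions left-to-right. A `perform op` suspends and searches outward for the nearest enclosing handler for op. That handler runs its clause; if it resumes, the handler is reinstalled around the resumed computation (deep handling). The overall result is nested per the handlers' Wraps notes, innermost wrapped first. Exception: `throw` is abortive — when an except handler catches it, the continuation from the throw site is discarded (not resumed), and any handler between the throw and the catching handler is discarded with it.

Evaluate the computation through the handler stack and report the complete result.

Answer: [(30, ())]

Working:
throw(1) @ H0 caught ⇒ 30
H1 returns 30
H2 returns (30, ())
H3 returns [(30, ())]
= [(30, ())]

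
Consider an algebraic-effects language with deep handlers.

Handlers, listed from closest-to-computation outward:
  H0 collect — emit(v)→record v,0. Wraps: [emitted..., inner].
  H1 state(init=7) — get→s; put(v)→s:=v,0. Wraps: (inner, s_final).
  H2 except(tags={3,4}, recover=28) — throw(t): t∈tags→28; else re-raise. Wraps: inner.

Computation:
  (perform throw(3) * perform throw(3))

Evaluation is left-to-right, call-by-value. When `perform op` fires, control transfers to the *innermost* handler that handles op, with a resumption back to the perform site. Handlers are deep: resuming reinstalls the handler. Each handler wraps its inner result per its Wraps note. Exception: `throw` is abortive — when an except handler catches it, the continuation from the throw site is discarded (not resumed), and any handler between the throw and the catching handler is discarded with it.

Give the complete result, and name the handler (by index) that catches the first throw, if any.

Evaluation trace:
throw(3) @ H2 caught ⇒ 28
= 28

Answer: 28 ; first throw caught by: H2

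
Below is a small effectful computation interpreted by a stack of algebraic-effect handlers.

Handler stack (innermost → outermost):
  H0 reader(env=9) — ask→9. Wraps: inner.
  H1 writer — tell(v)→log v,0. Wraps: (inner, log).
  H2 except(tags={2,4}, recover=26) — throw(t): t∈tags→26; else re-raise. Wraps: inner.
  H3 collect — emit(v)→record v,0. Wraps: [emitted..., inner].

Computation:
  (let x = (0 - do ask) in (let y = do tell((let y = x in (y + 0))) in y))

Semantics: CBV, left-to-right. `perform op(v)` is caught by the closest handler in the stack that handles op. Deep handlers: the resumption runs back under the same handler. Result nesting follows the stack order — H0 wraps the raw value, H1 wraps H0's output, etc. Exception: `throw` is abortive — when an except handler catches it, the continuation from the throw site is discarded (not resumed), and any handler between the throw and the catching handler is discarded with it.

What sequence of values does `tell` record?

Answer: (-9)

Working:
ask @ H0 ⇒ 9
tell(-9) @ H1 ⇒ log+=-9
H0 returns 0
H1 returns (0, (-9))
H2 returns (0, (-9))
H3 returns [(0, (-9))]
= [(0, (-9))]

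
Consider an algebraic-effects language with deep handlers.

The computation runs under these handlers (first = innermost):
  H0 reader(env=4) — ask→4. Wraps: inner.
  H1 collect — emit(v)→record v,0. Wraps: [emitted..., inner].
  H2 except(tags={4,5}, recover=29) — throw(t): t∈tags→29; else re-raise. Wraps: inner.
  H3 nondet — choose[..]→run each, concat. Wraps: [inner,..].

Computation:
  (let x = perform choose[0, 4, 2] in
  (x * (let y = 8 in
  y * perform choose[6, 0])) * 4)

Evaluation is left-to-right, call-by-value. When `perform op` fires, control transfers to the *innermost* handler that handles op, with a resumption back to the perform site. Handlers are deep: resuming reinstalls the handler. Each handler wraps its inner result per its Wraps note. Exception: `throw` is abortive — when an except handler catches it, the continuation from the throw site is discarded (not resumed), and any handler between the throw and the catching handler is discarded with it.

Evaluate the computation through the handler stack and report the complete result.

Answer: [[0], [0], [768], [0], [384], [0]]

Evaluation trace:
choose[0, 4, 2] @ H3
  branch[0] choose=0:
    choose[6, 0] @ H3
      branch[0] choose=6:
        H0 returns 0
        H1 returns [0]
        H2 returns [0]
        H3 returns [[0]]
      branch[1] choose=0:
        H0 returns 0
        H1 returns [0]
        H2 returns [0]
        H3 returns [[0]]
  branch[1] choose=4:
    choose[6, 0] @ H3
      branch[0] choose=6:
        H0 returns 768
        H1 returns [768]
        H2 returns [768]
        H3 returns [[768]]
      branch[1] choose=0:
        H0 returns 0
        H1 returns [0]
        H2 returns [0]
        H3 returns [[0]]
  branch[2] choose=2:
    choose[6, 0] @ H3
      branch[0] choose=6:
        H0 returns 384
        H1 returns [384]
        H2 returns [384]
        H3 returns [[384]]
      branch[1] choose=0:
        H0 returns 0
        H1 returns [0]
        H2 returns [0]
        H3 returns [[0]]
= [[0], [0], [768], [0], [384], [0]]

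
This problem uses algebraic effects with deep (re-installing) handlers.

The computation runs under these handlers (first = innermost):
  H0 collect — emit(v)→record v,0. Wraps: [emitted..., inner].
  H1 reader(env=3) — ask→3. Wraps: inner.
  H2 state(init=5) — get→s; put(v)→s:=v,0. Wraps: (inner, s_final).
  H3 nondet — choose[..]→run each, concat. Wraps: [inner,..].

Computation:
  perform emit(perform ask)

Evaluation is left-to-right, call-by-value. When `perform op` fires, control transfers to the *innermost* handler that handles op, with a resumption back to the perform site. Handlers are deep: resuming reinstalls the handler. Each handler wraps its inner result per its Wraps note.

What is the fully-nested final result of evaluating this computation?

Working:
ask @ H1 ⇒ 3
emit(3) @ H0 ⇒ out+=3
H0 returns [3, 0]
H1 returns [3, 0]
H2 returns ([3, 0], 5)
H3 returns [([3, 0], 5)]
= [([3, 0], 5)]

Answer: [([3, 0], 5)]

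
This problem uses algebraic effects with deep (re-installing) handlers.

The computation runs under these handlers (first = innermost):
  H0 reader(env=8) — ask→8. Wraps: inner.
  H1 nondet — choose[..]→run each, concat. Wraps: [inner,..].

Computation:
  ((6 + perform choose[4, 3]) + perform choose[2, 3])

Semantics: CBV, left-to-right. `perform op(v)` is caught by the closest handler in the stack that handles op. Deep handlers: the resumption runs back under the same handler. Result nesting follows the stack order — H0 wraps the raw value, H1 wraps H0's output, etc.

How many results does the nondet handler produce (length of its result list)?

Answer: 4

Evaluation trace:
choose[4, 3] @ H1
  branch[0] choose=4:
    choose[2, 3] @ H1
      branch[0] choose=2:
        H0 returns 12
        H1 returns [12]
      branch[1] choose=3:
        H0 returns 13
        H1 returns [13]
  branch[1] choose=3:
    choose[2, 3] @ H1
      branch[0] choose=2:
        H0 returns 11
        H1 returns [11]
      branch[1] choose=3:
        H0 returns 12
        H1 returns [12]
= [12, 13, 11, 12]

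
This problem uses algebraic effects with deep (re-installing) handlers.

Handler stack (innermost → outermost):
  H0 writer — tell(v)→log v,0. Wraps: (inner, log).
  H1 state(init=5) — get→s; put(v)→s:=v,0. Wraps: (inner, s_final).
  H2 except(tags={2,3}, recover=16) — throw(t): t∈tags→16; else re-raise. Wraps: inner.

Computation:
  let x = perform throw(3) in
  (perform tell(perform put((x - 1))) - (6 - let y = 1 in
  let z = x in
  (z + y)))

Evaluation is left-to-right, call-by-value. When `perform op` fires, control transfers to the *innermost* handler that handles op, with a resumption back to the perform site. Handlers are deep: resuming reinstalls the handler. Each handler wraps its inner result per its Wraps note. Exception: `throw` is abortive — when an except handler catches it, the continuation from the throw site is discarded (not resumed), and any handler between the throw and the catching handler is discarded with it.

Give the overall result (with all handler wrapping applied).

Evaluation trace:
throw(3) @ H2 caught ⇒ 16
= 16

Answer: 16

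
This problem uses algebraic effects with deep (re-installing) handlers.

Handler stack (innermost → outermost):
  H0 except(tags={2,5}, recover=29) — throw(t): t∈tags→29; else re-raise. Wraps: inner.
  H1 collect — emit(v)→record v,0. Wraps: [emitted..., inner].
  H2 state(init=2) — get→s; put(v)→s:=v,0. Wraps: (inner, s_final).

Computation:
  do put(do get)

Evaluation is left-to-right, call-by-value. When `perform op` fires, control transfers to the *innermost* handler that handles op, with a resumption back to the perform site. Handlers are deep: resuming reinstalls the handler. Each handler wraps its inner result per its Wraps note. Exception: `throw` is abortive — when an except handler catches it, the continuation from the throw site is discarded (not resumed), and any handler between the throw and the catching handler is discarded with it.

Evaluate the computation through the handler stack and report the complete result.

Answer: ([0], 2)

Step-by-step:
get @ H2 ⇒ 2
put(2) @ H2 ⇒ s:=2
H0 returns 0
H1 returns [0]
H2 returns ([0], 2)
= ([0], 2)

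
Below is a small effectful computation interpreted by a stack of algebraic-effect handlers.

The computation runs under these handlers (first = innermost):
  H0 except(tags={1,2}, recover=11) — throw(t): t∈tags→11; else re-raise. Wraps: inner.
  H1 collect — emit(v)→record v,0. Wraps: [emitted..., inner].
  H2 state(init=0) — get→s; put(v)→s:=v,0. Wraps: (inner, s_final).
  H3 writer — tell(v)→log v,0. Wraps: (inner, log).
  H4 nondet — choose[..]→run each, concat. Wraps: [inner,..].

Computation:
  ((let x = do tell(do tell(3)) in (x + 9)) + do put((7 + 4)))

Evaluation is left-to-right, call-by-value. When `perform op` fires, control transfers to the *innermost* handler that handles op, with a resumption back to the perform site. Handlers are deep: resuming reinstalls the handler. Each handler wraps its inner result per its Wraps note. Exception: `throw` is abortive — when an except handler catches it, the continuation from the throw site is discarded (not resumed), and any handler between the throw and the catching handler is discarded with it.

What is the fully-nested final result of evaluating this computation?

Answer: [(([9], 11), (3, 0))]

Step-by-step:
tell(3) @ H3 ⇒ log+=3
tell(0) @ H3 ⇒ log+=0
put(11) @ H2 ⇒ s:=11
H0 returns 9
H1 returns [9]
H2 returns ([9], 11)
H3 returns (([9], 11), (3, 0))
H4 returns [(([9], 11), (3, 0))]
= [(([9], 11), (3, 0))]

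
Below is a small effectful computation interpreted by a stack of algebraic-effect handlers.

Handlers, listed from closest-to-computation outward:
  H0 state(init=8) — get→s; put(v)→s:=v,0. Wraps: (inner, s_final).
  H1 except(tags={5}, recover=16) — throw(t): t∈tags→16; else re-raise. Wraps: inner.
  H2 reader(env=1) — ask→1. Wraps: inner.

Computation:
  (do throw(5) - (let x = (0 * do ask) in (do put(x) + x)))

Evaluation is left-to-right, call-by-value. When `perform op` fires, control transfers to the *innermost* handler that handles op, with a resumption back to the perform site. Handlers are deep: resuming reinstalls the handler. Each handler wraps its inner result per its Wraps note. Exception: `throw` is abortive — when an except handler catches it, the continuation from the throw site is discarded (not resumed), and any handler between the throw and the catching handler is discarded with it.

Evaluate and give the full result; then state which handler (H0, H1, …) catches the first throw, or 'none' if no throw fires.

Answer: 16 ; first throw caught by: H1

Step-by-step:
throw(5) @ H1 caught ⇒ 16
H2 returns 16
= 16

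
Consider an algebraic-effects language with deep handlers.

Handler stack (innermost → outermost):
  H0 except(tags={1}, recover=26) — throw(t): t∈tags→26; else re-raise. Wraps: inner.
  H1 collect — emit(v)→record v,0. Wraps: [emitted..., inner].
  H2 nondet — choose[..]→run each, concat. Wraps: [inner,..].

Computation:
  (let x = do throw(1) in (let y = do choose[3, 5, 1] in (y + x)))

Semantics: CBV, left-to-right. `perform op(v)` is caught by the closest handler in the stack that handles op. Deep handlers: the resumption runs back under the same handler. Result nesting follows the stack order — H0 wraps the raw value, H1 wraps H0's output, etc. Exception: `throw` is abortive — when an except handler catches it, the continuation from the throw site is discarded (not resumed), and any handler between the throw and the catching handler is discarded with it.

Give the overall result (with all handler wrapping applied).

Working:
throw(1) @ H0 caught ⇒ 26
H1 returns [26]
H2 returns [[26]]
= [[26]]

Answer: [[26]]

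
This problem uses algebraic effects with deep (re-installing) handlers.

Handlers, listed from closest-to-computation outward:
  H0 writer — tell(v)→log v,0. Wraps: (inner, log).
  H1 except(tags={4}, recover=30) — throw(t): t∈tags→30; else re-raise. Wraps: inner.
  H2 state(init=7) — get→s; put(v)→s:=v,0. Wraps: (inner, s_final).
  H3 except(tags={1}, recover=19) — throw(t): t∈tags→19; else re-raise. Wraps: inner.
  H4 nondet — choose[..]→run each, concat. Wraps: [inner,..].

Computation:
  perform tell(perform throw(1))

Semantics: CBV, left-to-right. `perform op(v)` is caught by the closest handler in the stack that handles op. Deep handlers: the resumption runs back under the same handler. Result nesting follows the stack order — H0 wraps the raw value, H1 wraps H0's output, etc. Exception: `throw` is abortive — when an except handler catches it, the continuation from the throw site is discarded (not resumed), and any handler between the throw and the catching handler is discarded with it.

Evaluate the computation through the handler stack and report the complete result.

Answer: [19]

Working:
throw(1) @ H1 re-raised
throw(1) @ H3 caught ⇒ 19
H4 returns [19]
= [19]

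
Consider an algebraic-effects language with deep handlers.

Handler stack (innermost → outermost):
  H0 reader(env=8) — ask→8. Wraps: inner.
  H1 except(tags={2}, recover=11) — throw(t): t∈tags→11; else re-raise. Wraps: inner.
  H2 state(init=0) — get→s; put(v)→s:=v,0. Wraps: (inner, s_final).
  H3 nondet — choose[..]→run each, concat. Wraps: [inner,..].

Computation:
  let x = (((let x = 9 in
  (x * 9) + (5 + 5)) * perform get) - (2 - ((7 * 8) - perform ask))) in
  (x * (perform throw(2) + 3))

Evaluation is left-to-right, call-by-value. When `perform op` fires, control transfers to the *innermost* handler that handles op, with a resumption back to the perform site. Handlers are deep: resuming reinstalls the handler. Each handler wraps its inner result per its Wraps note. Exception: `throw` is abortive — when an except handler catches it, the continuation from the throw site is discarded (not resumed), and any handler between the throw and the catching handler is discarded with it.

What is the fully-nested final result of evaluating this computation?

Answer: [(11, 0)]

Evaluation trace:
get @ H2 ⇒ 0
ask @ H0 ⇒ 8
throw(2) @ H1 caught ⇒ 11
H2 returns (11, 0)
H3 returns [(11, 0)]
= [(11, 0)]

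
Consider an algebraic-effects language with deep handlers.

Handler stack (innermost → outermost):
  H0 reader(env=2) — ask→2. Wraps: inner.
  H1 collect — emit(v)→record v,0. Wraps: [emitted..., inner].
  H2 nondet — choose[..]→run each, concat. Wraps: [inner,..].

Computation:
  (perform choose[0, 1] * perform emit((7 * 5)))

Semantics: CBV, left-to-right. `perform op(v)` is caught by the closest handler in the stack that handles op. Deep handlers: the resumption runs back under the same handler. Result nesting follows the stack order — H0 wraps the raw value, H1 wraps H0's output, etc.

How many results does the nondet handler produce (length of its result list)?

Answer: 2

Step-by-step:
choose[0, 1] @ H2
  branch[0] choose=0:
    emit(35) @ H1 ⇒ out+=35
    H0 returns 0
    H1 returns [35, 0]
    H2 returns [[35, 0]]
  branch[1] choose=1:
    emit(35) @ H1 ⇒ out+=35
    H0 returns 0
    H1 returns [35, 0]
    H2 returns [[35, 0]]
= [[35, 0], [35, 0]]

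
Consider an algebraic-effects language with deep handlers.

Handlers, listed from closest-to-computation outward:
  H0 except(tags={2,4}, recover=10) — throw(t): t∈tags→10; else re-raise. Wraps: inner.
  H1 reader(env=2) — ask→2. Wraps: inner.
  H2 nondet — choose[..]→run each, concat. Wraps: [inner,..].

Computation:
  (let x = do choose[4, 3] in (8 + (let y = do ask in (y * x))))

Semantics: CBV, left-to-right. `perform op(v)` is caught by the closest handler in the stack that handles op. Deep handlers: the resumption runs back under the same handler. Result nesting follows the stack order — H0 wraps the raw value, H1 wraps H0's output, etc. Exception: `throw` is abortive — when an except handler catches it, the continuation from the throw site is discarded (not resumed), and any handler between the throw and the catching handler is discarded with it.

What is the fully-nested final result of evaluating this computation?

Evaluation trace:
choose[4, 3] @ H2
  branch[0] choose=4:
    ask @ H1 ⇒ 2
    H0 returns 16
    H1 returns 16
    H2 returns [16]
  branch[1] choose=3:
    ask @ H1 ⇒ 2
    H0 returns 14
    H1 returns 14
    H2 returns [14]
= [16, 14]

Answer: [16, 14]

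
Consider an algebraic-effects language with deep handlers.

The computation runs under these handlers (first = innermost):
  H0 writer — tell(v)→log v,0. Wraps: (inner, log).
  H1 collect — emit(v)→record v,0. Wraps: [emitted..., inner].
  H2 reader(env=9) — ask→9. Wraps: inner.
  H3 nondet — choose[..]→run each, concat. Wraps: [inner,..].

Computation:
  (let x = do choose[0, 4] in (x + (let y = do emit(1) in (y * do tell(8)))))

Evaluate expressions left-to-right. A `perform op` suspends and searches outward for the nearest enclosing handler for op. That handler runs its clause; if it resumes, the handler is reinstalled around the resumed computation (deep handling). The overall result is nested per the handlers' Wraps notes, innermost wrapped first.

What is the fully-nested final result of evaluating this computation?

Evaluation trace:
choose[0, 4] @ H3
  branch[0] choose=0:
    emit(1) @ H1 ⇒ out+=1
    tell(8) @ H0 ⇒ log+=8
    H0 returns (0, (8))
    H1 returns [1, (0, (8))]
    H2 returns [1, (0, (8))]
    H3 returns [[1, (0, (8))]]
  branch[1] choose=4:
    emit(1) @ H1 ⇒ out+=1
    tell(8) @ H0 ⇒ log+=8
    H0 returns (4, (8))
    H1 returns [1, (4, (8))]
    H2 returns [1, (4, (8))]
    H3 returns [[1, (4, (8))]]
= [[1, (0, (8))], [1, (4, (8))]]

Answer: [[1, (0, (8))], [1, (4, (8))]]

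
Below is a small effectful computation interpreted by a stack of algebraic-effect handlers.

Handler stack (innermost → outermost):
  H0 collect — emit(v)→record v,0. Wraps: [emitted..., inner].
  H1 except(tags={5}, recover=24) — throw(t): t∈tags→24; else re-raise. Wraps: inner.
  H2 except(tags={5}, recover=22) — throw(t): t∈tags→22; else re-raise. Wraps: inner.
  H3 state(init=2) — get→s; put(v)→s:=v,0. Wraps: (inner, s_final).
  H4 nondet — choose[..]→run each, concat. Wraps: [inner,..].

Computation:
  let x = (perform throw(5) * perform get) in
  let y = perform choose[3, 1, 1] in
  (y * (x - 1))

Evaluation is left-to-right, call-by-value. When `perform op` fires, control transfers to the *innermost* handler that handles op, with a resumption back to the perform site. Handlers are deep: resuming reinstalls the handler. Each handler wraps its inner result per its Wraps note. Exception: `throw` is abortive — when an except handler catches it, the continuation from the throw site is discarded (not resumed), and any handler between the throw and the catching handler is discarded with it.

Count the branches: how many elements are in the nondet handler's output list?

Answer: 1

Step-by-step:
throw(5) @ H1 caught ⇒ 24
H2 returns 24
H3 returns (24, 2)
H4 returns [(24, 2)]
= [(24, 2)]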